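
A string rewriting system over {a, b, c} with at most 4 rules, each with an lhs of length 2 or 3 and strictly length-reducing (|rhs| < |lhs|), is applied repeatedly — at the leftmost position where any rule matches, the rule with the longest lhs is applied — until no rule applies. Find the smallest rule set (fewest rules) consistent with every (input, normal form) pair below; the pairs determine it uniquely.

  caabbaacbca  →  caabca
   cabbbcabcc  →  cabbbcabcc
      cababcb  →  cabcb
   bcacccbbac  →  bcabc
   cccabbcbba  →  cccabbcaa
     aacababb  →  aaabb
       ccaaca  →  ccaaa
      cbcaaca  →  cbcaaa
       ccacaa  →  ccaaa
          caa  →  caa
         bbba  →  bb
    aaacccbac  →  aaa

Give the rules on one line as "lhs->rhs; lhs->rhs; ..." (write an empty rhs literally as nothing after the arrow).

  | caabbaacbca => caabacbca => caacbca => caabca
  | cabbbcabcc
  | cababcb => cabcb
  | bcacccbbac => bcaccbbac => bcacbbac => bcabbac => bcabc

ac->a; ba->; cbb->ca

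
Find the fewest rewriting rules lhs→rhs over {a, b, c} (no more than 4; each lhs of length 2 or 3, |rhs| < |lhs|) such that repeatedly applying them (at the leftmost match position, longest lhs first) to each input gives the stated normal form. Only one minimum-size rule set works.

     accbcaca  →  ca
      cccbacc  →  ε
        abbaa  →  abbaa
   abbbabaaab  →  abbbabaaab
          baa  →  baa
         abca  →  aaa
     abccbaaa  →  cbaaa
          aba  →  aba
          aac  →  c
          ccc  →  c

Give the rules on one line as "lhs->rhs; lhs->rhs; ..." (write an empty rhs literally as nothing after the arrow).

  | accbcaca => ccbcaca => bcaca => aaca => aca => ca
  | cccbacc => cbacc => cbcc => cac => cc => ε
  | abbaa
  | abbbabaaab

ac->c; bc->a; cc->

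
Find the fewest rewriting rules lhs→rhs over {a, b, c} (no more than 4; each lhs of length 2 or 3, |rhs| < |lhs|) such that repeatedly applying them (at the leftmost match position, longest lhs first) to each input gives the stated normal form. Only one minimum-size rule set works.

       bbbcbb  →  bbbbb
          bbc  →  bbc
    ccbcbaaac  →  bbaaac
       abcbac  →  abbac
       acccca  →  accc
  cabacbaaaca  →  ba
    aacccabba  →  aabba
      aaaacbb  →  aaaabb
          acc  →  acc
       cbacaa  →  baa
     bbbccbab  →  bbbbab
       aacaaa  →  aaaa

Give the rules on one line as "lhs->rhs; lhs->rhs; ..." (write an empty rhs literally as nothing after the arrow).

  | bbbcbb => bbbbb
  | bbc
  | ccbcbaaac => cbcbaaac => bcbaaac => bbaaac
  | abcbac => abbac

aba->c; ca->; cb->b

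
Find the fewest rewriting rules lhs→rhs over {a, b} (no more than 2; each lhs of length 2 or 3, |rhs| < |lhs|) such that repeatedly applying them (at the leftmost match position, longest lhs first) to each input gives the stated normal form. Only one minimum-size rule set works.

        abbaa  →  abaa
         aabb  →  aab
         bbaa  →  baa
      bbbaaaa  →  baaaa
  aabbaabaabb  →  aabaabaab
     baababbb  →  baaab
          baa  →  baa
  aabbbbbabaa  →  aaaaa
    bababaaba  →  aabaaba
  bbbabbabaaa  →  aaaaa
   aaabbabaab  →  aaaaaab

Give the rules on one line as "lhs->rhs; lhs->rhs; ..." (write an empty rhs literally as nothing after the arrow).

bab->a; bb->b

  | abbaa => abaa
  | aabb => aab
  | bbaa => baa
  | bbbaaaa => bbaaaa => baaaa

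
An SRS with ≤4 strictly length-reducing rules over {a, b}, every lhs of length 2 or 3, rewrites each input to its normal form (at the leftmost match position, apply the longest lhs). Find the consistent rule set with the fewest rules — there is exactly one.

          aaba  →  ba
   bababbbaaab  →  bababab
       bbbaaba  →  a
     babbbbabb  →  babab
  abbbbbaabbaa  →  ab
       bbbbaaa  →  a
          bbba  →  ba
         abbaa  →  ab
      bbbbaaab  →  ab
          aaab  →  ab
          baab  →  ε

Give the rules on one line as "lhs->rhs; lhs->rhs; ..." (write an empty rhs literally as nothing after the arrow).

aa->; abb->ab; bb->

  | aaba => ba
  | bababbbaaab => bababbaaab => bababaaab => bababab
  | bbbaaba => baaba => bba => a
  | babbbbabb => babbbabb => babbabb => bababb => babab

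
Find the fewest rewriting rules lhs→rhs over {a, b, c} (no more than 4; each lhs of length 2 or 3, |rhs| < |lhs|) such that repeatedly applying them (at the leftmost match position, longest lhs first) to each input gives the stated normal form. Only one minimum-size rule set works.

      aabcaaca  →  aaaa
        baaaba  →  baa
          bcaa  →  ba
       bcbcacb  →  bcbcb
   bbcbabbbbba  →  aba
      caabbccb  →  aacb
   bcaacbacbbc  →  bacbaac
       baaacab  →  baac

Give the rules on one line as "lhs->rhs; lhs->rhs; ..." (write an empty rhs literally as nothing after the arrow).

aab->ac; bb->c; ca->; cc->a

  | aabcaaca => accaaca => aaaaca => aaaa
  | baaaba => baaca => baa
  | bcaa => ba
  | bcbcacb => bcbcb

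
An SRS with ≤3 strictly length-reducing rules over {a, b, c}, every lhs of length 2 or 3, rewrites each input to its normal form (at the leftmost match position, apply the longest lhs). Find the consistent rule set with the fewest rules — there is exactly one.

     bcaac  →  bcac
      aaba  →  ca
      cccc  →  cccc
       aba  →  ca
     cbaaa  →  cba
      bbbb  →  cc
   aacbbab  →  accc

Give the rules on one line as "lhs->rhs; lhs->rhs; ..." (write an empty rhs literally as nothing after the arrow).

  | bcaac => bcac
  | aaba => aba => ca
  | cccc
  | aba => ca

aa->a; ab->c; bb->c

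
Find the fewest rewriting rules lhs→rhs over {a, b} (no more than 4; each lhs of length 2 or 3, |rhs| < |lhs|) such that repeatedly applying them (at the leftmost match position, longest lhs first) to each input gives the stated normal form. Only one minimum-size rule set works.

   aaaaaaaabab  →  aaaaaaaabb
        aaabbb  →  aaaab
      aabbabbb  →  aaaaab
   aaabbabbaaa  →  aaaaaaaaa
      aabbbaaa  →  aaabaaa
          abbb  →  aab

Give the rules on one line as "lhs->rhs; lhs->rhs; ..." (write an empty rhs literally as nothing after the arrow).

bab->bb; bba->aa; bbb->ab

  | aaaaaaaabab => aaaaaaaabb
  | aaabbb => aaaab
  | aabbabbb => aaaabbb => aaaaab
  | aaabbabbaaa => aaaaabbaaa => aaaaaaaaa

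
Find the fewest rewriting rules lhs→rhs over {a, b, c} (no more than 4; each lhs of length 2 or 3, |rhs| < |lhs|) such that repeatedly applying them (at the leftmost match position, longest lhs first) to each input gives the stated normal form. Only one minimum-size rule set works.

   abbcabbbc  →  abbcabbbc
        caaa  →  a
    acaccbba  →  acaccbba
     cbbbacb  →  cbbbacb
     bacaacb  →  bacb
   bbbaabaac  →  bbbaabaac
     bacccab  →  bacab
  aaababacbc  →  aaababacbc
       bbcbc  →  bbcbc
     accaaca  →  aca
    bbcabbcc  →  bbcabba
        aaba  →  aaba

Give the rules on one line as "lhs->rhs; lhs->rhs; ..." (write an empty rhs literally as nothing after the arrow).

  | abbcabbbc
  | caaa => a
  | acaccbba
  | cbbbacb

bcc->ba; caa->; cca->ca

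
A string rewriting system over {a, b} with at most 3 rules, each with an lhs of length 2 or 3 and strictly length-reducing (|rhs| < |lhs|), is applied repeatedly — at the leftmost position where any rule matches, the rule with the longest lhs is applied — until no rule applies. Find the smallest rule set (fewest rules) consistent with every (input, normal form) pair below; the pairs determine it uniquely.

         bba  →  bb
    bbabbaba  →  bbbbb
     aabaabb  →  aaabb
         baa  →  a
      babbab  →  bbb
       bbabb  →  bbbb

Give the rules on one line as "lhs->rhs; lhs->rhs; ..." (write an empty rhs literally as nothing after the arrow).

ba->; bba->bb

  | bba => bb
  | bbabbaba => bbbbaba => bbbbba => bbbbb
  | aabaabb => aaabb
  | baa => a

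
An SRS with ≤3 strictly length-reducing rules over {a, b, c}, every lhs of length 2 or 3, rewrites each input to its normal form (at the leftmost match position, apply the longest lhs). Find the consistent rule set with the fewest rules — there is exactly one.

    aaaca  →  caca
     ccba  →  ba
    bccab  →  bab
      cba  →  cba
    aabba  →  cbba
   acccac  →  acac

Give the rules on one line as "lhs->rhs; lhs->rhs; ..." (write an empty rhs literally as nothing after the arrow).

aa->c; cc->

  | aaaca => caca
  | ccba => ba
  | bccab => bab
  | cba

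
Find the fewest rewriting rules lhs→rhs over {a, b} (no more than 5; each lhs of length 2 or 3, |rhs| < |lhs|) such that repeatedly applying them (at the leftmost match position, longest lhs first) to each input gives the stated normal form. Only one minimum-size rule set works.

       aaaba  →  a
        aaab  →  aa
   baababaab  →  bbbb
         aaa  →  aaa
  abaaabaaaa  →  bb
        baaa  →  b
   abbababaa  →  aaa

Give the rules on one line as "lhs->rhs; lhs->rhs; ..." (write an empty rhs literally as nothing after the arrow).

  | aaaba => aab => a
  | aaab => aa
  | baababaab => bababaab => bbabaab => bbbaab => bbbab => bbbb
  | aaa

ab->; aba->b; abb->a; ba->b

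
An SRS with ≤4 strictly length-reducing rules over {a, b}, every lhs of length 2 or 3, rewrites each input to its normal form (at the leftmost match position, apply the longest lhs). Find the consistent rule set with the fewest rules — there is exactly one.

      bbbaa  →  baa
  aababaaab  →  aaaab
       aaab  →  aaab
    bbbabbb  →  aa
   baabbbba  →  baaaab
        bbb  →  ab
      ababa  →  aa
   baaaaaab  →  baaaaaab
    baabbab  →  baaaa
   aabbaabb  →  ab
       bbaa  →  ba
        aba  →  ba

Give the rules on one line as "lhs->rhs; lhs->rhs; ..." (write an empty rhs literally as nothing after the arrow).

  | bbbaa => abaa => baa
  | aababaaab => ababaaab => babaaab => aaaab
  | aaab
  | bbbabbb => ababbb => babbb => abb => aa

aba->ba; bab->a; bb->a; bba->ab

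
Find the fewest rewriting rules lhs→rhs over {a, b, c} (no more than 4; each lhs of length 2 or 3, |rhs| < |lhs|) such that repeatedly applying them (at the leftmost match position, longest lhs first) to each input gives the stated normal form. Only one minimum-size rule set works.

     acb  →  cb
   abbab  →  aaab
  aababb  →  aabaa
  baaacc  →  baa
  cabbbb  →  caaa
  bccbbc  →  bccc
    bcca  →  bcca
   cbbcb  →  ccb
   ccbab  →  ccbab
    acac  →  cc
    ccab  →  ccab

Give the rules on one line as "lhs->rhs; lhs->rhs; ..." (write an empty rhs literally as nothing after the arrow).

  | acb => cb
  | abbab => aaab
  | aababb => aabaa
  | baaacc => baa

ac->c; acc->; bb->a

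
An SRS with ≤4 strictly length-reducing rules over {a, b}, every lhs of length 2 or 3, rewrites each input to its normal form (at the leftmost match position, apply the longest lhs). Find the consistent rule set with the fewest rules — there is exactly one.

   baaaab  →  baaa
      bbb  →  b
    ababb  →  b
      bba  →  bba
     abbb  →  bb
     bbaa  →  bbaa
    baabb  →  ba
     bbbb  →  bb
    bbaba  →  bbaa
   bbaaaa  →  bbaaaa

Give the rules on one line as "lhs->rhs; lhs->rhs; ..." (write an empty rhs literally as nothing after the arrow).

ab->; bab->ba; bbb->b

  | baaaab => baaa
  | bbb => b
  | ababb => abb => b
  | bba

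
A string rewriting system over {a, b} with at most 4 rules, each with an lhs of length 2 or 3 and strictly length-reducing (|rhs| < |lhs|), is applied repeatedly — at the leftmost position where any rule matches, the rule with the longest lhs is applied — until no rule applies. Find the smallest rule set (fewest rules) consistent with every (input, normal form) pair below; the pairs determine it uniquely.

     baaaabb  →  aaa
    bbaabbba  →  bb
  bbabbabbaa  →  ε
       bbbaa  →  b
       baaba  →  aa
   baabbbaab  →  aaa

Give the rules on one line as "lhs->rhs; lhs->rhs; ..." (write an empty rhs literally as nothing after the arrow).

  | baaaabb => abaabb => aaabb => aaab => aaa
  | bbaabbba => babbbba => bbba => bb
  | bbabbabbaa => bbabbaa => bbaa => bab => ε
  | bbbaa => bbab => b

ab->a; ba->; baa->ab; bab->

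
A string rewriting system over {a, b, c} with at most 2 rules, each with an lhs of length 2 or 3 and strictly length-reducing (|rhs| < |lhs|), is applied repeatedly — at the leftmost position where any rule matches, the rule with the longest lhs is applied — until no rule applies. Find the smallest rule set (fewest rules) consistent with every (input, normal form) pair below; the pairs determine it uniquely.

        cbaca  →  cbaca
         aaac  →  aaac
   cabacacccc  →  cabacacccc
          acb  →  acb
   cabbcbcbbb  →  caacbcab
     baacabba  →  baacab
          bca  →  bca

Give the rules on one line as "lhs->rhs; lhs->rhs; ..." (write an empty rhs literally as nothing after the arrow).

  | cbaca
  | aaac
  | cabacacccc
  | acb

bb->a; bba->b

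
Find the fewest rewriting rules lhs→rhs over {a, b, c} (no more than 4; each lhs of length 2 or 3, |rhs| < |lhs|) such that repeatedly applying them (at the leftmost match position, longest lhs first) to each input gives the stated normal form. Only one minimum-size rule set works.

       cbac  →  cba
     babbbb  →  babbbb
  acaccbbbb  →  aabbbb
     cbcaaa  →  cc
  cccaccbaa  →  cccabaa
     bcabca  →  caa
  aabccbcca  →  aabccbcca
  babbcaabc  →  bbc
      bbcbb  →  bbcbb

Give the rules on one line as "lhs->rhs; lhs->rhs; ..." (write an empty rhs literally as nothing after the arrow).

aaa->; ac->a; bca->ca

  | cbac => cba
  | babbbb
  | acaccbbbb => aaccbbbb => aacbbbb => aabbbb
  | cbcaaa => ccaaa => cc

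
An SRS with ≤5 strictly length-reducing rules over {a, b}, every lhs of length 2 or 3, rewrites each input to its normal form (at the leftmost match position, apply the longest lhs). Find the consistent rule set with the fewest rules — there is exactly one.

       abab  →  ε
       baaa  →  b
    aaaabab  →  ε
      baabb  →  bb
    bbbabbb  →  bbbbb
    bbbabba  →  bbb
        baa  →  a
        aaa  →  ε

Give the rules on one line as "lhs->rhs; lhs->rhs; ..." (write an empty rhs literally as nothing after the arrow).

aa->b; ab->; abb->bb; ba->

  | abab => ab => ε
  | baaa => aa => b
  | aaaabab => baabab => abab => ab => ε
  | baabb => abb => bb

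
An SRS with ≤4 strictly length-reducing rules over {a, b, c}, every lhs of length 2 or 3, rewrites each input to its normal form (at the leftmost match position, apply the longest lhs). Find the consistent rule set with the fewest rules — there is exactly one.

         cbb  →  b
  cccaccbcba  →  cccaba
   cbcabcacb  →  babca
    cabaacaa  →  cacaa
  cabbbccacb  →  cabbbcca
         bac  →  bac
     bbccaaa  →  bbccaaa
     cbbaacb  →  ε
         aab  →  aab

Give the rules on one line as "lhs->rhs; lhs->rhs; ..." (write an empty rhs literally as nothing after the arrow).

baa->; cb->; cbc->b

  | cbb => b
  | cccaccbcba => cccacbba => cccaba
  | cbcabcacb => babcacb => babca
  | cabaacaa => cacaa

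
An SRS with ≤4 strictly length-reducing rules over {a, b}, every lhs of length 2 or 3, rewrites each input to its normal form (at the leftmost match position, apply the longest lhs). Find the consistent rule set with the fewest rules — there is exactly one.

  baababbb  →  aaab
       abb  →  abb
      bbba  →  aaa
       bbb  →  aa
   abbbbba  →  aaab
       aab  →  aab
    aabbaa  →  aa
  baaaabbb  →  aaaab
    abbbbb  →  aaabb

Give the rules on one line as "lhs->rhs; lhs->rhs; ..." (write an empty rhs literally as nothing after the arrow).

ba->; baa->ab; bba->b; bbb->aa

  | baababbb => abbabbb => abbbb => aaab
  | abb
  | bbba => aaa
  | bbb => aa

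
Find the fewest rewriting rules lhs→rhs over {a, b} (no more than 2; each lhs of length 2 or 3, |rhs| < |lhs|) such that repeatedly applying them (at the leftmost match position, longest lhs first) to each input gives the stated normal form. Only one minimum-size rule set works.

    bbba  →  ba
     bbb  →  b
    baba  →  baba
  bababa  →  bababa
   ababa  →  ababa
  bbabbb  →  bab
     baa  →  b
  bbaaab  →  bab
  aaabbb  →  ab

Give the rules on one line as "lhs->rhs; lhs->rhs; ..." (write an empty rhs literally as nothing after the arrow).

  | bbba => bba => ba
  | bbb => bb => b
  | baba
  | bababa

aa->; bb->b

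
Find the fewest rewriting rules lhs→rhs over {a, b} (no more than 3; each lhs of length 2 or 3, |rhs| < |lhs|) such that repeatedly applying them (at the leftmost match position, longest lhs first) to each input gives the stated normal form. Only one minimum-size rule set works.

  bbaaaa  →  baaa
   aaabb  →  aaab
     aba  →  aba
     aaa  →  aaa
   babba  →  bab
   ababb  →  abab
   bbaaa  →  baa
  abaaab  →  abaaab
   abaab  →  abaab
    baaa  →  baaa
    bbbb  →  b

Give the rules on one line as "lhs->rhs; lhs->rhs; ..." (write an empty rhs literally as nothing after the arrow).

  | bbaaaa => baaa
  | aaabb => aaab
  | aba
  | aaa

bb->b; bba->b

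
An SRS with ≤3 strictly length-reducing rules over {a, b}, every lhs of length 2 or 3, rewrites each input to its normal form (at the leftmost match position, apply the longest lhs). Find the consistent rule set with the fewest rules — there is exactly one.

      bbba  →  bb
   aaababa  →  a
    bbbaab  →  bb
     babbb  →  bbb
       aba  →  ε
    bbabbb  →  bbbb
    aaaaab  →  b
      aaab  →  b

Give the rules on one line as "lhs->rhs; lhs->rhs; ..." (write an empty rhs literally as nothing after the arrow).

ab->b; aba->; ba->

  | bbba => bb
  | aaababa => aaba => a
  | bbbaab => bbab => bb
  | babbb => bbb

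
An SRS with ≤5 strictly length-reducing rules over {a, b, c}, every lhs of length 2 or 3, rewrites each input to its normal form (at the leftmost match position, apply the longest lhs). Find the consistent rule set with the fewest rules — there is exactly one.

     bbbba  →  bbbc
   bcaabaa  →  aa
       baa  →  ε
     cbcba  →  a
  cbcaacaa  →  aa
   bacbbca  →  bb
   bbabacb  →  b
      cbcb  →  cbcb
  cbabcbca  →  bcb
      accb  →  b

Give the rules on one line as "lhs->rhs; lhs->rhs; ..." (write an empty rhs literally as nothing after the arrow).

  | bbbba => bbbc
  | bcaabaa => babaa => cbaa => cca => aa
  | baa => ca => ε
  | cbcba => cbcc => cba => cc => a

ab->b; ba->c; ca->; cc->a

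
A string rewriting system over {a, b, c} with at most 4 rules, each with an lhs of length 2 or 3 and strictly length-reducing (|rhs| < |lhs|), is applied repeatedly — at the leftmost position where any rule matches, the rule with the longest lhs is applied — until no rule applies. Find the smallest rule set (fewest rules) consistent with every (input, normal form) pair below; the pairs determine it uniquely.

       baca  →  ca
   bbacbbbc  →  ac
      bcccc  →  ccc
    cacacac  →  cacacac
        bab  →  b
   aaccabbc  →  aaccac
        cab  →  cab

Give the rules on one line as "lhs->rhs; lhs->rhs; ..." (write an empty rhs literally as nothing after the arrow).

  | baca => ca
  | bbacbbbc => acbbbc => acbc => ac
  | bcccc => ccc
  | cacacac

ba->; bb->; bc->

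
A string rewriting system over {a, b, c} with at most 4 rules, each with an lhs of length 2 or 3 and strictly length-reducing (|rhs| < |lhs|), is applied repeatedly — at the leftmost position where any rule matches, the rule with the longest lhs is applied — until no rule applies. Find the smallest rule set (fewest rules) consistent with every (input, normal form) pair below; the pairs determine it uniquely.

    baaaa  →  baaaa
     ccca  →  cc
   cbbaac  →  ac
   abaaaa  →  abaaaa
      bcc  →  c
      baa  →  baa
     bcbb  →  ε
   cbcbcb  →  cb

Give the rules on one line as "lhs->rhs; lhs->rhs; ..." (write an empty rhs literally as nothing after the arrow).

  | baaaa
  | ccca => cc
  | cbbaac => caac => ac
  | abaaaa

bb->; bc->; ca->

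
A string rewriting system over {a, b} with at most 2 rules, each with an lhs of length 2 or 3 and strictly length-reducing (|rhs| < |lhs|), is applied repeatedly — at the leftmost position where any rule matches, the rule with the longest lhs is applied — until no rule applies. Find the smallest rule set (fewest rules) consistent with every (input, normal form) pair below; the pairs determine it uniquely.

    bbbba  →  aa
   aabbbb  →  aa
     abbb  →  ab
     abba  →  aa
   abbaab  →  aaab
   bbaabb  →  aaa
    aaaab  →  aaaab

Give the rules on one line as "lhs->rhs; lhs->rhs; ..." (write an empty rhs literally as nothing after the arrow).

  | bbbba => abba => aa
  | aabbbb => aabb => aa
  | abbb => ab
  | abba => aa

abb->a; bb->a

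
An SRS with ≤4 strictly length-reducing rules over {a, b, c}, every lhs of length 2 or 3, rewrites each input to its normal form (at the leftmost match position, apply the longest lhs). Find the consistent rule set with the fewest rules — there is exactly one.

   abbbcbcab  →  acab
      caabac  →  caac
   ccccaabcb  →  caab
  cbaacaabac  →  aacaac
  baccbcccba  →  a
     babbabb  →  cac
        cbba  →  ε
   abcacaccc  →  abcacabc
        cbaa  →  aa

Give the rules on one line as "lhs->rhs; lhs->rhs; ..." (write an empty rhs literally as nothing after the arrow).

ba->; bb->c; cb->; cc->b

  | abbbcbcab => acbcbcab => acbcab => acab
  | caabac => caac
  | ccccaabcb => bccaabcb => bbaabcb => caabcb => caab
  | cbaacaabac => aacaabac => aacaac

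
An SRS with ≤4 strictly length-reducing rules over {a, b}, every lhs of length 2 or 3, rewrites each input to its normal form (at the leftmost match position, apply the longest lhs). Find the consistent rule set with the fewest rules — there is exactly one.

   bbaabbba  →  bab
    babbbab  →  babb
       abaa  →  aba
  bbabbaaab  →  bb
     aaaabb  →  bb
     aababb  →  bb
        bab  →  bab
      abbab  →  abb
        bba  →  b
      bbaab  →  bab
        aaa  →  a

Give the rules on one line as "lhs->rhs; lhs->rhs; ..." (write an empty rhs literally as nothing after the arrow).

aa->a; aab->bb; bba->b; bbb->bb

  | bbaabbba => babbba => babba => bab
  | babbbab => babbab => babb
  | abaa => aba
  | bbabbaaab => bbbaaab => bbaaab => baab => bbb => bb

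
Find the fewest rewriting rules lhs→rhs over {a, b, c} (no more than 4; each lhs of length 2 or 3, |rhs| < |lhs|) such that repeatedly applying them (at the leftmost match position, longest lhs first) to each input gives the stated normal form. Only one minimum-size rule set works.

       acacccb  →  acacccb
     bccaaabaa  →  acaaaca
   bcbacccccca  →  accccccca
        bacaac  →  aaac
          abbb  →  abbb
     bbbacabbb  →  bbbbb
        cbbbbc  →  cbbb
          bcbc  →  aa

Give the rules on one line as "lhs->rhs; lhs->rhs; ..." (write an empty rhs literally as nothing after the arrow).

  | acacccb
  | bccaaabaa => acaaabaa => acaaaca
  | bcbacccccca => abacccccca => accccccca
  | bacaac => bcaac => aaac

aba->ac; ba->b; bc->a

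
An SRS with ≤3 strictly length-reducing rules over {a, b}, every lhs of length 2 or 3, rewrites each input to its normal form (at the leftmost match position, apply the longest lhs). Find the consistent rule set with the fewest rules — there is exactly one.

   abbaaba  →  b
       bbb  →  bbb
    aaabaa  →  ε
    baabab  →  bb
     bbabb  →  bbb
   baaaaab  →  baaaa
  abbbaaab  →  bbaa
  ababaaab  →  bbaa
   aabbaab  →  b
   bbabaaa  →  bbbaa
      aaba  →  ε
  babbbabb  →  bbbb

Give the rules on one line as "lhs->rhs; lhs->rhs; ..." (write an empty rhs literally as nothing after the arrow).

  | abbaaba => baaba => bab => b
  | bbb
  | aaabaa => aaba => ab => ε
  | baabab => babb => bb

ab->; aba->b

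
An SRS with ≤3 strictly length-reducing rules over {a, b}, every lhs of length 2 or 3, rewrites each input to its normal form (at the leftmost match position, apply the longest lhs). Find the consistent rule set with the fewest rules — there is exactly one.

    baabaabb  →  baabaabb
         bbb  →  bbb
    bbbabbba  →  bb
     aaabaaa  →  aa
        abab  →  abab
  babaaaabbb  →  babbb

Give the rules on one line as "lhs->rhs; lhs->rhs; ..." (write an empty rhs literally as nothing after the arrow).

  | baabaabb
  | bbb
  | bbbabbba => bbbba => bb
  | aaabaaa => bbaaa => aa

aaa->b; bba->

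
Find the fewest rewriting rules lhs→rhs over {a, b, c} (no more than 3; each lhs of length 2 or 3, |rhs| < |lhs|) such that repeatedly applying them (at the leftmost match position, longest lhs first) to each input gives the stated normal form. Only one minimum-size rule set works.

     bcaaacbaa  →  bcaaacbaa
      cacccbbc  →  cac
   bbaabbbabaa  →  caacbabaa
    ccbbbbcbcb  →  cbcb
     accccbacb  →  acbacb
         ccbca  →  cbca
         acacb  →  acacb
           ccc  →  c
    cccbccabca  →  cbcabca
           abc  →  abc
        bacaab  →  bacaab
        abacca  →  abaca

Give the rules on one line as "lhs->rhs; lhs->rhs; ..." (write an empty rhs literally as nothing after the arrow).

bb->c; cc->c

  | bcaaacbaa
  | cacccbbc => caccbbc => cacbbc => caccc => cacc => cac
  | bbaabbbabaa => caabbbabaa => caacbabaa
  | ccbbbbcbcb => cbbbbcbcb => ccbbcbcb => cbbcbcb => cccbcb => ccbcb => cbcb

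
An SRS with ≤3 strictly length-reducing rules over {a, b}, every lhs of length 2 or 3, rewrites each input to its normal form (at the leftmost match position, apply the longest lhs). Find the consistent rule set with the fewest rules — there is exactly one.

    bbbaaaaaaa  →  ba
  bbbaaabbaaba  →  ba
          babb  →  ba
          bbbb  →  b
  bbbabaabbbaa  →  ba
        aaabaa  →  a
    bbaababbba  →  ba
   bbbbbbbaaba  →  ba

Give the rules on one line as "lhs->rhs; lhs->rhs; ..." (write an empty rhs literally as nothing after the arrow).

aa->a; ab->a; bb->b

  | bbbaaaaaaa => bbaaaaaaa => baaaaaaa => baaaaaa => baaaaa => baaaa => baaa => baa => ba
  | bbbaaabbaaba => bbaaabbaaba => baaabbaaba => baabbaaba => babbaaba => babaaba => baaaba => baaba => baba => baa => ba
  | babb => bab => ba
  | bbbb => bbb => bb => b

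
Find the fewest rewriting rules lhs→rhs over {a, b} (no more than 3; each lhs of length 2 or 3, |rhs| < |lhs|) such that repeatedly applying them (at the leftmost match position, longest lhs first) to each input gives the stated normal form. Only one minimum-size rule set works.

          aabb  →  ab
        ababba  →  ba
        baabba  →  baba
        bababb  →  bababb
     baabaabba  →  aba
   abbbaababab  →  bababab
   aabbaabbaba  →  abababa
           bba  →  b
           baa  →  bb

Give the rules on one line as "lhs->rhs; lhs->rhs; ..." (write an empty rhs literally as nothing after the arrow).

aa->b; aab->a; bba->aa

  | aabb => ab
  | ababba => abaaa => abba => aaa => ba
  | baabba => baba
  | bababb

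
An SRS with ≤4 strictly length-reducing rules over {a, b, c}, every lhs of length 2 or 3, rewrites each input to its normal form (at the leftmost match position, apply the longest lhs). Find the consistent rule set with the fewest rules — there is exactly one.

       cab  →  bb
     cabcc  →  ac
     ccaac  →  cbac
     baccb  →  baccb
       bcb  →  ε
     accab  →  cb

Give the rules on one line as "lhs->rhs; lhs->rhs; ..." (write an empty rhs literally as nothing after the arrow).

acb->c; bbc->a; bcb->; ca->b

  | cab => bb
  | cabcc => bbcc => ac
  | ccaac => cbac
  | baccb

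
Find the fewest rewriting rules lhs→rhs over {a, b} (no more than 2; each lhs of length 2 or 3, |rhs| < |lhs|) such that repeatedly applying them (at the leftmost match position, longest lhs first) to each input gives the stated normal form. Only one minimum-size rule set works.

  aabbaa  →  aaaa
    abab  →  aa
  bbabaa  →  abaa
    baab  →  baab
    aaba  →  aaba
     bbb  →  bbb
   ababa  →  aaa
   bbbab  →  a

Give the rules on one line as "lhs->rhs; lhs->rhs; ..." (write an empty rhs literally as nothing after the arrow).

  | aabbaa => aaaa
  | abab => aa
  | bbabaa => abaa
  | baab

bab->a; bba->a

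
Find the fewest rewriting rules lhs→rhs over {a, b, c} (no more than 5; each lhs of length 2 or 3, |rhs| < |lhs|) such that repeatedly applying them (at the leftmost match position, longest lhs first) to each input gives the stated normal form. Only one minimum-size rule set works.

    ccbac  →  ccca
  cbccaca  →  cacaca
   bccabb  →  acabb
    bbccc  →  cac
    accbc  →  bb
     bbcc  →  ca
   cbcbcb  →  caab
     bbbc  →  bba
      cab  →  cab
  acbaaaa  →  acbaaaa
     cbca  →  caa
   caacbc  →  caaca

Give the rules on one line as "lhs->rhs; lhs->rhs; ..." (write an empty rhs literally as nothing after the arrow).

aba->bb; acc->ab; bac->ca; bc->a

  | ccbac => ccca
  | cbccaca => cacaca
  | bccabb => acabb
  | bbccc => bacc => cac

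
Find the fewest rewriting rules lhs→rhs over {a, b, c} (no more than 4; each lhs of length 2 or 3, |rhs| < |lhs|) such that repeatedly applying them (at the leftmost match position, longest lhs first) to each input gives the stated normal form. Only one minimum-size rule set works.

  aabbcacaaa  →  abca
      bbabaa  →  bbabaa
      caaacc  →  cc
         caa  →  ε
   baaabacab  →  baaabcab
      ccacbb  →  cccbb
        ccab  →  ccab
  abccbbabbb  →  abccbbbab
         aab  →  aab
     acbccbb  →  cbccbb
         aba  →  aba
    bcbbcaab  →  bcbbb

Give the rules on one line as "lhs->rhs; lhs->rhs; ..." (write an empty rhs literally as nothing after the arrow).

abb->ba; ac->c; caa->

  | aabbcacaaa => abacacaaa => abcacaaa => abccaaa => abca
  | bbabaa
  | caaacc => acc => cc
  | caa => ε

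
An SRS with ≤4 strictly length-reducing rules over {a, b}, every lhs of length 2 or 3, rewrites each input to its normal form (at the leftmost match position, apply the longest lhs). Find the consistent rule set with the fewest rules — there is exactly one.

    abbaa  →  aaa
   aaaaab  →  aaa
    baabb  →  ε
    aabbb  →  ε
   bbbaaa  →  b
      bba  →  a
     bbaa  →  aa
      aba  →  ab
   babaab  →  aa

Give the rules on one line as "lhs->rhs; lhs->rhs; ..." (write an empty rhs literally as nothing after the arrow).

  | abbaa => aaa
  | aaaaab => aaa
  | baabb => babb => aab => ε
  | aabbb => bb => ε

aab->; ba->b; bab->aa; bb->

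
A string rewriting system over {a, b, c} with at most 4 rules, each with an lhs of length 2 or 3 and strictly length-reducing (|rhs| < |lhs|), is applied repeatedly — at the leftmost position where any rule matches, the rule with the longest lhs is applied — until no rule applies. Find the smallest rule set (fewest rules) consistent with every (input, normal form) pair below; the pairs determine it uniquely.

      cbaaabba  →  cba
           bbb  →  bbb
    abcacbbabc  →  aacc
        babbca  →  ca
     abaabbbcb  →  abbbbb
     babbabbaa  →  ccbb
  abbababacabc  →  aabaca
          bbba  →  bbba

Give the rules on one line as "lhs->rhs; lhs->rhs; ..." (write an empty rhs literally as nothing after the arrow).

  | cbaaabba => cbbabba => cbcba => cba
  | bbb
  | abcacbbabc => aacbbabc => aacbcc => aacc
  | babbca => cbca => ca

baa->bb; bab->c; bc->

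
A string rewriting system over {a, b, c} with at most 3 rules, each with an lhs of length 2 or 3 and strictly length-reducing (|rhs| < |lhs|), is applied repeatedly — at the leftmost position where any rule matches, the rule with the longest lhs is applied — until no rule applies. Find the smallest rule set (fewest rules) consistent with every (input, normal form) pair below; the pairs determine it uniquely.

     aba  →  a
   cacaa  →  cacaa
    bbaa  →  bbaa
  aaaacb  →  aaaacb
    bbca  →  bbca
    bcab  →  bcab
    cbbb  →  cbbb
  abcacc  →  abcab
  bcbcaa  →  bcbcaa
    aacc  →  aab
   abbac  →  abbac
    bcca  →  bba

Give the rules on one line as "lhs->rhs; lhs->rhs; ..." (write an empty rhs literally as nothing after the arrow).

aba->a; cc->b

  | aba => a
  | cacaa
  | bbaa
  | aaaacb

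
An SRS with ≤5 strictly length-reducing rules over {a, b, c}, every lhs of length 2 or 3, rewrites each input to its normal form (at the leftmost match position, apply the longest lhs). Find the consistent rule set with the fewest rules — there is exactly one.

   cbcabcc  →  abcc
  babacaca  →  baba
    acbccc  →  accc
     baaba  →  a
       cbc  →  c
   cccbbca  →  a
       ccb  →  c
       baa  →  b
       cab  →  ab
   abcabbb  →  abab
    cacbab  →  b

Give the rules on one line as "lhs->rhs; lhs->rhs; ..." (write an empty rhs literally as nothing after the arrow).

aa->; bb->; ca->a; cb->

  | cbcabcc => cabcc => abcc
  | babacaca => babaaca => babca => baba
  | acbccc => accc
  | baaba => bba => a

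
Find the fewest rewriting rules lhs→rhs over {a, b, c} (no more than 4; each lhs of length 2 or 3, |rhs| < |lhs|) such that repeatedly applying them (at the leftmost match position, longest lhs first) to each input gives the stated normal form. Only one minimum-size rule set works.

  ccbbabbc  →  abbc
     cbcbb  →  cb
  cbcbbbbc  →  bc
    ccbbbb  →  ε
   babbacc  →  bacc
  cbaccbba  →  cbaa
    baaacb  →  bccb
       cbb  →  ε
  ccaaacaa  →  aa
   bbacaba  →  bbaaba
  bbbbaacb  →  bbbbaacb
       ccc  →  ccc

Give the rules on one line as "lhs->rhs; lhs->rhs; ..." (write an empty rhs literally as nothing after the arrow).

aaa->c; bab->; ca->a; cbb->

  | ccbbabbc => cabbc => abbc
  | cbcbb => cb
  | cbcbbbbc => cbbbc => bc
  | ccbbbb => cbb => ε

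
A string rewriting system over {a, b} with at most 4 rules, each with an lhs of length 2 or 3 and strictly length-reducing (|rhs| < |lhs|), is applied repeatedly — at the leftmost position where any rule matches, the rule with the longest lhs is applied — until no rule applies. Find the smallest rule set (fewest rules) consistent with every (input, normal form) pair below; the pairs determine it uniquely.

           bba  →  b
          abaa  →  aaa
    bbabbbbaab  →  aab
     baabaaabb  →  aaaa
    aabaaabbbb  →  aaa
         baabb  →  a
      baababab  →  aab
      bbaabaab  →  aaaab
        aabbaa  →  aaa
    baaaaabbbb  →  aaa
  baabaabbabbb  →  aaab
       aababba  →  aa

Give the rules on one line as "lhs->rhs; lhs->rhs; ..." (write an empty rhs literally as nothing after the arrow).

  | bba => b
  | abaa => aaa
  | bbabbbbaab => bbbbbaab => bbbbaab => bbbaab => bbaab => baab => aab
  | baabaaabb => aabaaabb => aaaaabb => aaaa

abb->; ba->; baa->aa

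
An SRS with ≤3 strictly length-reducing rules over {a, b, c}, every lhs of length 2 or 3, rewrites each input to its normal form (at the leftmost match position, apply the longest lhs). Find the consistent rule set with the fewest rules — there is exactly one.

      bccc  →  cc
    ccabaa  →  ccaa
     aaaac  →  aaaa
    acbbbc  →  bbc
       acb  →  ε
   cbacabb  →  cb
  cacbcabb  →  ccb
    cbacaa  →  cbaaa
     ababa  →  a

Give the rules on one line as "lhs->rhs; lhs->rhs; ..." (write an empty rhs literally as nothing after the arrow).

  | bccc => cc
  | ccabaa => ccaa
  | aaaac => aaaa
  | acbbbc => abbbc => bbc

ab->; ac->a; bcc->c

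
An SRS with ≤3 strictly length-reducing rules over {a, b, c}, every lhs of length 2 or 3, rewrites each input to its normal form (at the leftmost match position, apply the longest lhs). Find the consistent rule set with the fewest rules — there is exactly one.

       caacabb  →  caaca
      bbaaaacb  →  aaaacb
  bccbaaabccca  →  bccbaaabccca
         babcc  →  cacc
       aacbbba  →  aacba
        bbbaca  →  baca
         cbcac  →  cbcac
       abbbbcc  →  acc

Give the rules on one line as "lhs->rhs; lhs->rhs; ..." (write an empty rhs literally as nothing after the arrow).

bab->ca; bb->

  | caacabb => caaca
  | bbaaaacb => aaaacb
  | bccbaaabccca
  | babcc => cacc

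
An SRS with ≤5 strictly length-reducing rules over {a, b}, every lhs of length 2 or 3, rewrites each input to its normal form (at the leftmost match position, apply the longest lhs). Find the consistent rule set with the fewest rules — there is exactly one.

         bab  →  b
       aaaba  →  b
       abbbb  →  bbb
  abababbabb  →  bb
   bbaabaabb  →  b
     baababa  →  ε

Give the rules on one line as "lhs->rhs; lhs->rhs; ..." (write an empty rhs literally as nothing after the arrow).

aa->b; ab->; aba->; bba->

  | bab => b
  | aaaba => baba => b
  | abbbb => bbb
  | abababbabb => babbabb => bbabb => bb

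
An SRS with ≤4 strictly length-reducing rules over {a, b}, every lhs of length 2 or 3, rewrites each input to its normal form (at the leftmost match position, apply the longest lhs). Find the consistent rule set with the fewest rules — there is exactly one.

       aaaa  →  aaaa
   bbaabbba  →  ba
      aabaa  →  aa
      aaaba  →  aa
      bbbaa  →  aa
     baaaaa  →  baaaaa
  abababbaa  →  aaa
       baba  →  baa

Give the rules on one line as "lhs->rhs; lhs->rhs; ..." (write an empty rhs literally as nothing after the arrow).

  | aaaa
  | bbaabbba => bbbba => ba
  | aabaa => aa
  | aaaba => aa

aab->; ab->a; bbb->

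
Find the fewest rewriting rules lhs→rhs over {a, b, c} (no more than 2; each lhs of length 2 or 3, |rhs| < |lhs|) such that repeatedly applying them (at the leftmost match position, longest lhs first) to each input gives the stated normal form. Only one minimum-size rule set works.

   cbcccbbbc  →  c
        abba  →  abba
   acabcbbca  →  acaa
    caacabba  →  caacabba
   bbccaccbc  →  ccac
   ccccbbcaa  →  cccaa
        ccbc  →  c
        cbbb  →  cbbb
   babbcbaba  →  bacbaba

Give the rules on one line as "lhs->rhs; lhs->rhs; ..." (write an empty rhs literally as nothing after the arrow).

bc->c; cbc->

  | cbcccbbbc => ccbbbc => ccbbc => ccbc => c
  | abba
  | acabcbbca => acacbbca => acacbca => acaa
  | caacabba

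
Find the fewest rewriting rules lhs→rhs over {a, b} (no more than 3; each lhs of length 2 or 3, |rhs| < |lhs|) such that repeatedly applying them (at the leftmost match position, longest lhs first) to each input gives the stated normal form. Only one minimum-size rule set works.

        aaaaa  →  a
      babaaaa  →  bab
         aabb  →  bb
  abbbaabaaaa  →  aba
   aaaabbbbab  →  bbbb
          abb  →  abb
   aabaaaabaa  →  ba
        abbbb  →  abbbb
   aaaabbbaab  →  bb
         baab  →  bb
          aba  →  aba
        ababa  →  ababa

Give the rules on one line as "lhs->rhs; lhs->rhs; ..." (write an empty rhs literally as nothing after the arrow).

  | aaaaa => aaa => a
  | babaaaa => babaa => bab
  | aabb => bb
  | abbbaabaaaa => abbabaaaa => abbaaaa => abaaa => aba

aa->; bba->b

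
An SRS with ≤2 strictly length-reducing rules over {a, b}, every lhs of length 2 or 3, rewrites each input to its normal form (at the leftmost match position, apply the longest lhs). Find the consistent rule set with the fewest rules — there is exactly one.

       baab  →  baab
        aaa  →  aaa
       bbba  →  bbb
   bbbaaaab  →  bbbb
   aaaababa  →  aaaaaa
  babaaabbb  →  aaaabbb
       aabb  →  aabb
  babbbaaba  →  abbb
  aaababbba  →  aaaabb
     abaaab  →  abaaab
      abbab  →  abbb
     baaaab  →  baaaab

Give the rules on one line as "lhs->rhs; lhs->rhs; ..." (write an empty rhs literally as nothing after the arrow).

  | baab
  | aaa
  | bbba => bbb
  | bbbaaaab => bbbaaab => bbbaab => bbbab => bbbb

bab->a; bba->bb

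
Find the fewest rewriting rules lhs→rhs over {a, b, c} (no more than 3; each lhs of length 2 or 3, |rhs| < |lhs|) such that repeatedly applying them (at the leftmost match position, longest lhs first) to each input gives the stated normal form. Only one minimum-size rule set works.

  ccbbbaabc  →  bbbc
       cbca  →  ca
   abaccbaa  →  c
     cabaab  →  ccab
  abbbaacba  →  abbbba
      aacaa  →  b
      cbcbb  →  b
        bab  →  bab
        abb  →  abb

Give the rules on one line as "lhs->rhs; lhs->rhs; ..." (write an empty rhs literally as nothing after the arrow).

  | ccbbbaabc => cbbaabc => baabc => bbbc
  | cbca => ca
  | abaccbaa => cccbaa => ccaa => ccb => c
  | cabaab => ccab

aa->b; aba->c; cb->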